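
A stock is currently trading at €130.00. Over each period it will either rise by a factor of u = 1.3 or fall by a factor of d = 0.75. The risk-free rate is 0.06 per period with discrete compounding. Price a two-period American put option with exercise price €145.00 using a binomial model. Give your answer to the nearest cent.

€23.55

Risk-neutral probability p = (1 + 0.06 − 0.75)/(1.3 − 0.75) = 0.3100/0.5500 = 0.5636
Terminal stock prices: S_uu = 219.7, S_ud = 126.8, S_dd = 73.12
Terminal payoffs (K − S): max(-74.7, 0) = 0, max(18.25, 0) = 18.25, max(71.88, 0) = 71.88
Node u (S = 169): continuation = 1/1.06·[0.5636·0.0000 + 0.4364·18.2500] = 7.5129; exercise value = 0.0000 ≤ continuation, so V_u = 7.5129
Node d (S = 97.5): continuation = 1/1.06·[0.5636·18.2500 + 0.4364·71.8750] = 39.2925; exercise value = 47.5000 > continuation, so V_d = 47.5000 (exercise)
Node 0 (S = 130): continuation = 1/1.06·[0.5636·7.5129 + 0.4364·47.5000] = 23.5489; exercise value = 15.0000 ≤ continuation, so V_0 = 23.5489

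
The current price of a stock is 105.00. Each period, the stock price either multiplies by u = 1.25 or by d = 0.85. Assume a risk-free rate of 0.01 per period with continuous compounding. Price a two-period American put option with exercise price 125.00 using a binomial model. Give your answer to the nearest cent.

24.39

Risk-neutral probability p = (e^0.01 − 0.85)/(1.25 − 0.85) = 0.1601/0.4000 = 0.4001
Terminal stock prices: S_uu = 164.1, S_ud = 111.6, S_dd = 75.86
Terminal payoffs (K − S): max(-39.06, 0) = 0, max(13.44, 0) = 13.44, max(49.14, 0) = 49.14
Node u (S = 131.2): continuation = e^(−0.01)·[0.4001·0.0000 + 0.5999·13.4375] = 7.9806; exercise value = 0.0000 ≤ continuation, so V_u = 7.9806
Node d (S = 89.25): continuation = e^(−0.01)·[0.4001·13.4375 + 0.5999·49.1375] = 34.5062; exercise value = 35.7500 > continuation, so V_d = 35.7500 (exercise)
Node 0 (S = 105): continuation = e^(−0.01)·[0.4001·7.9806 + 0.5999·35.7500] = 24.3936; exercise value = 20.0000 ≤ continuation, so V_0 = 24.3936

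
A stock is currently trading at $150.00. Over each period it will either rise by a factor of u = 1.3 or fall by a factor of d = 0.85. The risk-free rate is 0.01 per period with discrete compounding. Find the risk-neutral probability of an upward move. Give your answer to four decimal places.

p = 0.3556

Risk-neutral probability p = (1 + 0.01 − 0.85)/(1.3 − 0.85) = 0.1600/0.4500 = 0.3556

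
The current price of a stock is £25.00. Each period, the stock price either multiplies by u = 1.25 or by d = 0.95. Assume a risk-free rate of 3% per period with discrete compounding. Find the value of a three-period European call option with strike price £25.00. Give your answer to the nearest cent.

£3.41

Risk-neutral probability p = (1 + 0.03 − 0.95)/(1.25 − 0.95) = 0.0800/0.3000 = 0.2667
Terminal stock prices: S_uuu = 48.83, S_uud = 37.11, S_udd = 28.2, S_ddd = 21.43
Terminal payoffs (S − K): max(23.83, 0) = 23.83, max(12.11, 0) = 12.11, max(3.203, 0) = 3.203, max(-3.566, 0) = 0
Node uu (S = 39.06): V_uu = 1/1.03·[0.2667·23.8281 + 0.7333·12.1094] = 14.7907
Node ud (S = 29.69): V_ud = 1/1.03·[0.2667·12.1094 + 0.7333·3.2031] = 5.4157
Node dd (S = 22.56): V_dd = 1/1.03·[0.2667·3.2031 + 0.7333·0.0000] = 0.8293
Node u (S = 31.25): V_u = 1/1.03·[0.2667·14.7907 + 0.7333·5.4157] = 7.6851
Node d (S = 23.75): V_d = 1/1.03·[0.2667·5.4157 + 0.7333·0.8293] = 1.9925
Node 0 (S = 25): V_0 = 1/1.03·[0.2667·7.6851 + 0.7333·1.9925] = 3.4083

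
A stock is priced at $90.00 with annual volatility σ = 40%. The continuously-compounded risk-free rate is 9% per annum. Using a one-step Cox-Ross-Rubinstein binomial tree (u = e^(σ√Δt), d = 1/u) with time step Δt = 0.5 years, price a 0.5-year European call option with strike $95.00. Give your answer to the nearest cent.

CRR parameters: u = e^(σ√Δt) = e^(0.4·√0.5) = 1.3269, d = 1/u = 0.7536
Per-period rate: rΔt = 0.09·0.5 = 0.045, so R = e^0.045 = 1.0460
Risk-neutral probability p = (e^0.045 − 0.7536)/(1.3269 − 0.7536) = 0.2924/0.5733 = 0.5100
Terminal stock prices: S_u = 119.4, S_d = 67.83
Terminal payoffs (S − K): max(24.42, 0) = 24.42, max(-27.17, 0) = 0
Node 0 (S = 90): V_0 = e^(−0.045)·[0.5100·24.4207 + 0.4900·0.0000] = 11.9077

$11.91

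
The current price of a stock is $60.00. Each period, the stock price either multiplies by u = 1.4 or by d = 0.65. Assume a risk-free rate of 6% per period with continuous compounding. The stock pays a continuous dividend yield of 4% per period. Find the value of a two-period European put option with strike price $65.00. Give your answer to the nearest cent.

$13.63

Per-period risk-free factor R = e^0.06 = 1.0618; dividend-adjusted growth = e^(0.06−0.04) = 1.0202.
Risk-neutral probability p = (1.0202 − 0.65)/(1.4 − 0.65) = 0.3702/0.7500 = 0.4936
Terminal stock prices: S_uu = 117.6, S_ud = 54.6, S_dd = 25.35
Terminal payoffs (K − S): max(-52.6, 0) = 0, max(10.4, 0) = 10.4, max(39.65, 0) = 39.65
Node u (S = 84): V_u = e^(−0.06)·[0.4936·0.0000 + 0.5064·10.4000] = 4.9598
Node d (S = 39): V_d = e^(−0.06)·[0.4936·10.4000 + 0.5064·39.6500] = 23.7439
Node 0 (S = 60): V_0 = e^(−0.06)·[0.4936·4.9598 + 0.5064·23.7439] = 13.6293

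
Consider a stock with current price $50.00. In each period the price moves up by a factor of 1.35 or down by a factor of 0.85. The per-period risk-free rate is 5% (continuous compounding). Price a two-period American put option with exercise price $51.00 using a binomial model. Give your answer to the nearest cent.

$4.83

Risk-neutral probability p = (e^0.05 − 0.85)/(1.35 − 0.85) = 0.2013/0.5000 = 0.4025
Terminal stock prices: S_uu = 91.13, S_ud = 57.38, S_dd = 36.12
Terminal payoffs (K − S): max(-40.13, 0) = 0, max(-6.375, 0) = 0, max(14.88, 0) = 14.88
Node u (S = 67.5): continuation = e^(−0.05)·[0.4025·0.0000 + 0.5975·0.0000] = 0.0000; exercise value = 0.0000 ≤ continuation, so V_u = 0.0000
Node d (S = 42.5): continuation = e^(−0.05)·[0.4025·0.0000 + 0.5975·14.8750] = 8.4538; exercise value = 8.5000 > continuation, so V_d = 8.5000 (exercise)
Node 0 (S = 50): continuation = e^(−0.05)·[0.4025·0.0000 + 0.5975·8.5000] = 4.8307; exercise value = 1.0000 ≤ continuation, so V_0 = 4.8307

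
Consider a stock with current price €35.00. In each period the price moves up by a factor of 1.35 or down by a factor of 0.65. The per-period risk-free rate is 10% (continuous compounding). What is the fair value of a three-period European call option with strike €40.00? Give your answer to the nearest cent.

Risk-neutral probability p = (e^0.1 − 0.65)/(1.35 − 0.65) = 0.4552/0.7000 = 0.6502
Terminal stock prices: S_uuu = 86.11, S_uud = 41.46, S_udd = 19.96, S_ddd = 9.612
Terminal payoffs (S − K): max(46.11, 0) = 46.11, max(1.462, 0) = 1.462, max(-20.04, 0) = 0, max(-30.39, 0) = 0
Node uu (S = 63.79): V_uu = e^(−0.1)·[0.6502·46.1131 + 0.3498·1.4619] = 27.5940
Node ud (S = 30.71): V_ud = e^(−0.1)·[0.6502·1.4619 + 0.3498·0.0000] = 0.8601
Node dd (S = 14.79): V_dd = e^(−0.1)·[0.6502·0.0000 + 0.3498·0.0000] = 0.0000
Node u (S = 47.25): V_u = e^(−0.1)·[0.6502·27.5940 + 0.3498·0.8601] = 16.5076
Node d (S = 22.75): V_d = e^(−0.1)·[0.6502·0.8601 + 0.3498·0.0000] = 0.5061
Node 0 (S = 35): V_0 = e^(−0.1)·[0.6502·16.5076 + 0.3498·0.5061] = 9.8726

€9.87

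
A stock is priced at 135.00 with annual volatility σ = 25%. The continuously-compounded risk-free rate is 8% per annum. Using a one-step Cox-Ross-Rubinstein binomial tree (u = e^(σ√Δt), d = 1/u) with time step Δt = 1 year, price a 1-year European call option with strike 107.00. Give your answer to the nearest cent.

CRR parameters: u = e^(σ√Δt) = e^(0.25·√1) = 1.2840, d = 1/u = 0.7788
Per-period rate: rΔt = 0.08·1 = 0.08, so R = e^0.08 = 1.0833
Risk-neutral probability p = (e^0.08 − 0.7788)/(1.2840 − 0.7788) = 0.3045/0.5052 = 0.6027
Terminal stock prices: S_u = 173.3, S_d = 105.1
Terminal payoffs (S − K): max(66.34, 0) = 66.34, max(-1.862, 0) = 0
Node 0 (S = 135): V_0 = e^(−0.08)·[0.6027·66.3434 + 0.3973·0.0000] = 36.9095

36.91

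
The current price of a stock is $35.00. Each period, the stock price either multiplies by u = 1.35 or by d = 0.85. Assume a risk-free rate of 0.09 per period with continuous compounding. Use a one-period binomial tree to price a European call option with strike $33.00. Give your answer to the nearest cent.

$6.36

Risk-neutral probability p = (e^0.09 − 0.85)/(1.35 − 0.85) = 0.2442/0.5000 = 0.4883
Terminal stock prices: S_u = 47.25, S_d = 29.75
Terminal payoffs (S − K): max(14.25, 0) = 14.25, max(-3.25, 0) = 0
Node 0 (S = 35): V_0 = e^(−0.09)·[0.4883·14.2500 + 0.5117·0.0000] = 6.3600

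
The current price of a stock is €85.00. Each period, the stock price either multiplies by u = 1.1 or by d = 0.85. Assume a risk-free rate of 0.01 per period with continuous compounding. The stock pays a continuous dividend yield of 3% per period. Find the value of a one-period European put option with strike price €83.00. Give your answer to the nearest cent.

€5.10

Per-period risk-free factor R = e^0.01 = 1.0101; dividend-adjusted growth = e^(0.01−0.03) = 0.9802.
Risk-neutral probability p = (0.9802 − 0.85)/(1.1 − 0.85) = 0.1302/0.2500 = 0.5208
Terminal stock prices: S_u = 93.5, S_d = 72.25
Terminal payoffs (K − S): max(-10.5, 0) = 0, max(10.75, 0) = 10.75
Node 0 (S = 85): V_0 = e^(−0.01)·[0.5208·0.0000 + 0.4792·10.7500] = 5.1002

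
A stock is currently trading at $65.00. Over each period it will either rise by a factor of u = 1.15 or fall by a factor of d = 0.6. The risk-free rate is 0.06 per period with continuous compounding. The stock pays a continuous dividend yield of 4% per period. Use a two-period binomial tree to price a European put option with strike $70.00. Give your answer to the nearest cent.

$10.35

Per-period risk-free factor R = e^0.06 = 1.0618; dividend-adjusted growth = e^(0.06−0.04) = 1.0202.
Risk-neutral probability p = (1.0202 − 0.6)/(1.15 − 0.6) = 0.4202/0.5500 = 0.7640
Terminal stock prices: S_uu = 85.96, S_ud = 44.85, S_dd = 23.4
Terminal payoffs (K − S): max(-15.96, 0) = 0, max(25.15, 0) = 25.15, max(46.6, 0) = 46.6
Node u (S = 74.75): V_u = e^(−0.06)·[0.7640·0.0000 + 0.2360·25.1500] = 5.5897
Node d (S = 39): V_d = e^(−0.06)·[0.7640·25.1500 + 0.2360·46.6000] = 28.4527
Node 0 (S = 65): V_0 = e^(−0.06)·[0.7640·5.5897 + 0.2360·28.4527] = 10.3456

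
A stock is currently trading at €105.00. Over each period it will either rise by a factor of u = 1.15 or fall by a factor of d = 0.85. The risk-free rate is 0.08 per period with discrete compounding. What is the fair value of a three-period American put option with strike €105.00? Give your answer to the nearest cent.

Risk-neutral probability p = (1 + 0.08 − 0.85)/(1.15 − 0.85) = 0.2300/0.3000 = 0.7667
Terminal stock prices: S_uuu = 159.7, S_uud = 118, S_udd = 87.24, S_ddd = 64.48
Terminal payoffs (K − S): max(-54.69, 0) = 0, max(-13.03, 0) = 0, max(17.76, 0) = 17.76, max(40.52, 0) = 40.52
Node uu (S = 138.9): continuation = 1/1.08·[0.7667·0.0000 + 0.2333·0.0000] = 0.0000; exercise value = 0.0000 ≤ continuation, so V_uu = 0.0000
Node ud (S = 102.6): continuation = 1/1.08·[0.7667·0.0000 + 0.2333·17.7581] = 3.8366; exercise value = 2.3625 ≤ continuation, so V_ud = 3.8366
Node dd (S = 75.86): continuation = 1/1.08·[0.7667·17.7581 + 0.2333·40.5169] = 21.3597; exercise value = 29.1375 > continuation, so V_dd = 29.1375 (exercise)
Node u (S = 120.7): continuation = 1/1.08·[0.7667·0.0000 + 0.2333·3.8366] = 0.8289; exercise value = 0.0000 ≤ continuation, so V_u = 0.8289
Node d (S = 89.25): continuation = 1/1.08·[0.7667·3.8366 + 0.2333·29.1375] = 9.0187; exercise value = 15.7500 > continuation, so V_d = 15.7500 (exercise)
Node 0 (S = 105): continuation = 1/1.08·[0.7667·0.8289 + 0.2333·15.7500] = 3.9912; exercise value = 0.0000 ≤ continuation, so V_0 = 3.9912

€3.99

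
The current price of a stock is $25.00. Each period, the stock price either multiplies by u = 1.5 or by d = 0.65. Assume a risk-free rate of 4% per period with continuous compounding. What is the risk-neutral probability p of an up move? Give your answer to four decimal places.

p = 0.4598

Risk-neutral probability p = (e^0.04 − 0.65)/(1.5 − 0.65) = 0.3908/0.8500 = 0.4598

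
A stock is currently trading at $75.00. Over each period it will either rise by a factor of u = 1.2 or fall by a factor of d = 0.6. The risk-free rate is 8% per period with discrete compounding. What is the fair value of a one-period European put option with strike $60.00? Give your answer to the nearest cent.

$2.78

Risk-neutral probability p = (1 + 0.08 − 0.6)/(1.2 − 0.6) = 0.4800/0.6000 = 0.8000
Terminal stock prices: S_u = 90, S_d = 45
Terminal payoffs (K − S): max(-30, 0) = 0, max(15, 0) = 15
Node 0 (S = 75): V_0 = 1/1.08·[0.8000·0.0000 + 0.2000·15.0000] = 2.7778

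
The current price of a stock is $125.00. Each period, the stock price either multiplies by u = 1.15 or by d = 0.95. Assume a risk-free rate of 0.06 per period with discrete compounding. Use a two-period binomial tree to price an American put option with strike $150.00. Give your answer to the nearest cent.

$25.00

Risk-neutral probability p = (1 + 0.06 − 0.95)/(1.15 − 0.95) = 0.1100/0.2000 = 0.5500
Terminal stock prices: S_uu = 165.3, S_ud = 136.6, S_dd = 112.8
Terminal payoffs (K − S): max(-15.31, 0) = 0, max(13.44, 0) = 13.44, max(37.19, 0) = 37.19
Node u (S = 143.8): continuation = 1/1.06·[0.5500·0.0000 + 0.4500·13.4375] = 5.7046; exercise value = 6.2500 > continuation, so V_u = 6.2500 (exercise)
Node d (S = 118.8): continuation = 1/1.06·[0.5500·13.4375 + 0.4500·37.1875] = 22.7594; exercise value = 31.2500 > continuation, so V_d = 31.2500 (exercise)
Node 0 (S = 125): continuation = 1/1.06·[0.5500·6.2500 + 0.4500·31.2500] = 16.5094; exercise value = 25.0000 > continuation, so V_0 = 25.0000 (exercise)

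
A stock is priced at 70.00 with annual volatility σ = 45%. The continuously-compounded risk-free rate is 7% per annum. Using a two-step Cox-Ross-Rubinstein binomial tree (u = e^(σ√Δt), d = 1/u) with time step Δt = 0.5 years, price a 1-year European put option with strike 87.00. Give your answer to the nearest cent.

20.69

CRR parameters: u = e^(σ√Δt) = e^(0.45·√0.5) = 1.3746, d = 1/u = 0.7275
Per-period rate: rΔt = 0.07·0.5 = 0.035, so R = e^0.035 = 1.0356
Risk-neutral probability p = (e^0.035 − 0.7275)/(1.3746 − 0.7275) = 0.3082/0.6472 = 0.4762
Terminal stock prices: S_uu = 132.3, S_ud = 70, S_dd = 37.04
Terminal payoffs (K − S): max(-45.28, 0) = 0, max(17, 0) = 17, max(49.96, 0) = 49.96
Node u (S = 96.23): V_u = e^(−0.035)·[0.4762·0.0000 + 0.5238·17.0000] = 8.5991
Node d (S = 50.92): V_d = e^(−0.035)·[0.4762·17.0000 + 0.5238·49.9563] = 33.0856
Node 0 (S = 70): V_0 = e^(−0.035)·[0.4762·8.5991 + 0.5238·33.0856] = 20.6893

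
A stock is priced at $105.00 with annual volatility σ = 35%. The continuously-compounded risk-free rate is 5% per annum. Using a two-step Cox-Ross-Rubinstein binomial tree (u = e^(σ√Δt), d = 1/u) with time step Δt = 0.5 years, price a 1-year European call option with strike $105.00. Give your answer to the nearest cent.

CRR parameters: u = e^(σ√Δt) = e^(0.35·√0.5) = 1.2808, d = 1/u = 0.7808
Per-period rate: rΔt = 0.05·0.5 = 0.025, so R = e^0.025 = 1.0253
Risk-neutral probability p = (e^0.025 − 0.7808)/(1.2808 − 0.7808) = 0.2446/0.5000 = 0.4891
Terminal stock prices: S_uu = 172.2, S_ud = 105, S_dd = 64.01
Terminal payoffs (S − K): max(67.25, 0) = 67.25, max(0, 0) = 0, max(-40.99, 0) = 0
Node u (S = 134.5): V_u = e^(−0.025)·[0.4891·67.2480 + 0.5109·0.0000] = 32.0768
Node d (S = 81.98): V_d = e^(−0.025)·[0.4891·0.0000 + 0.5109·0.0000] = 0.0000
Node 0 (S = 105): V_0 = e^(−0.025)·[0.4891·32.0768 + 0.5109·0.0000] = 15.3004

$15.30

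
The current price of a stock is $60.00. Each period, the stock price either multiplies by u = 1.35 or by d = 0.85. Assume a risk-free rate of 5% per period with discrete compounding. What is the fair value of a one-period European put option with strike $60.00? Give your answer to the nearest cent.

$5.14

Risk-neutral probability p = (1 + 0.05 − 0.85)/(1.35 − 0.85) = 0.2000/0.5000 = 0.4000
Terminal stock prices: S_u = 81, S_d = 51
Terminal payoffs (K − S): max(-21, 0) = 0, max(9, 0) = 9
Node 0 (S = 60): V_0 = 1/1.05·[0.4000·0.0000 + 0.6000·9.0000] = 5.1429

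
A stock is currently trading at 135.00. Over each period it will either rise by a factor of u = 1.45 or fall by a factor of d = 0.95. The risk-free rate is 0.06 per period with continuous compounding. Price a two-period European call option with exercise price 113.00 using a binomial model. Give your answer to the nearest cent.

Risk-neutral probability p = (e^0.06 − 0.95)/(1.45 − 0.95) = 0.1118/0.5000 = 0.2237
Terminal stock prices: S_uu = 283.8, S_ud = 186, S_dd = 121.8
Terminal payoffs (S − K): max(170.8, 0) = 170.8, max(72.96, 0) = 72.96, max(8.837, 0) = 8.837
Node u (S = 195.8): V_u = e^(−0.06)·[0.2237·170.8375 + 0.7763·72.9625] = 89.3306
Node d (S = 128.2): V_d = e^(−0.06)·[0.2237·72.9625 + 0.7763·8.8375] = 21.8306
Node 0 (S = 135): V_0 = e^(−0.06)·[0.2237·89.3306 + 0.7763·21.8306] = 34.7780

34.78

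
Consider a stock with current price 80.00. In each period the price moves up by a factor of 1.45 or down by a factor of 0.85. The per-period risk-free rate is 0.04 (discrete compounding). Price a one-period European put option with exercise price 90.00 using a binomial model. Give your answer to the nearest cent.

14.46

Risk-neutral probability p = (1 + 0.04 − 0.85)/(1.45 − 0.85) = 0.1900/0.6000 = 0.3167
Terminal stock prices: S_u = 116, S_d = 68
Terminal payoffs (K − S): max(-26, 0) = 0, max(22, 0) = 22
Node 0 (S = 80): V_0 = 1/1.04·[0.3167·0.0000 + 0.6833·22.0000] = 14.4551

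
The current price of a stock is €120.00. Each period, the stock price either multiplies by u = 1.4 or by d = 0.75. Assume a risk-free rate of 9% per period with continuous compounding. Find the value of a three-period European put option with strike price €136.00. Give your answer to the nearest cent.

€17.93

Risk-neutral probability p = (e^0.09 − 0.75)/(1.4 − 0.75) = 0.3442/0.6500 = 0.5295
Terminal stock prices: S_uuu = 329.3, S_uud = 176.4, S_udd = 94.5, S_ddd = 50.62
Terminal payoffs (K − S): max(-193.3, 0) = 0, max(-40.4, 0) = 0, max(41.5, 0) = 41.5, max(85.38, 0) = 85.38
Node uu (S = 235.2): V_uu = e^(−0.09)·[0.5295·0.0000 + 0.4705·0.0000] = 0.0000
Node ud (S = 126): V_ud = e^(−0.09)·[0.5295·0.0000 + 0.4705·41.5000] = 17.8452
Node dd (S = 67.5): V_dd = e^(−0.09)·[0.5295·41.5000 + 0.4705·85.3750] = 56.7946
Node u (S = 168): V_u = e^(−0.09)·[0.5295·0.0000 + 0.4705·17.8452] = 7.6736
Node d (S = 90): V_d = e^(−0.09)·[0.5295·17.8452 + 0.4705·56.7946] = 33.0578
Node 0 (S = 120): V_0 = e^(−0.09)·[0.5295·7.6736 + 0.4705·33.0578] = 17.9285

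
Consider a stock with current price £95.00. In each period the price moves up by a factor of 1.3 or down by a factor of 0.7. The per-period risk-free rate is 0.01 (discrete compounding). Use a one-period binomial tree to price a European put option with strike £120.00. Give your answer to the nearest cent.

Risk-neutral probability p = (1 + 0.01 − 0.7)/(1.3 − 0.7) = 0.3100/0.6000 = 0.5167
Terminal stock prices: S_u = 123.5, S_d = 66.5
Terminal payoffs (K − S): max(-3.5, 0) = 0, max(53.5, 0) = 53.5
Node 0 (S = 95): V_0 = 1/1.01·[0.5167·0.0000 + 0.4833·53.5000] = 25.6023

£25.60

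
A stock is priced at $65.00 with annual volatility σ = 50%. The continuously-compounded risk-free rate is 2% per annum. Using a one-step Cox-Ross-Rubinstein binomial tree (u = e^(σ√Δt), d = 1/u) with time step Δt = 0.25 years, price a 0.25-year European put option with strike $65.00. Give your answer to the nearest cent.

$7.90

CRR parameters: u = e^(σ√Δt) = e^(0.5·√0.25) = 1.2840, d = 1/u = 0.7788
Per-period rate: rΔt = 0.02·0.25 = 0.005, so R = e^0.005 = 1.0050
Risk-neutral probability p = (e^0.005 − 0.7788)/(1.2840 − 0.7788) = 0.2262/0.5052 = 0.4477
Terminal stock prices: S_u = 83.46, S_d = 50.62
Terminal payoffs (K − S): max(-18.46, 0) = 0, max(14.38, 0) = 14.38
Node 0 (S = 65): V_0 = e^(−0.005)·[0.4477·0.0000 + 0.5523·14.3779] = 7.9007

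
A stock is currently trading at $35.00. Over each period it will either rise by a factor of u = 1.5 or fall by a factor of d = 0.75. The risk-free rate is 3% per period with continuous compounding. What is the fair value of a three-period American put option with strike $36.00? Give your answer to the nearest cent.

Risk-neutral probability p = (e^0.03 − 0.75)/(1.5 − 0.75) = 0.2805/0.7500 = 0.3739
Terminal stock prices: S_uuu = 118.1, S_uud = 59.06, S_udd = 29.53, S_ddd = 14.77
Terminal payoffs (K − S): max(-82.12, 0) = 0, max(-23.06, 0) = 0, max(6.469, 0) = 6.469, max(21.23, 0) = 21.23
Node uu (S = 78.75): continuation = e^(−0.03)·[0.3739·0.0000 + 0.6261·0.0000] = 0.0000; exercise value = 0.0000 ≤ continuation, so V_uu = 0.0000
Node ud (S = 39.38): continuation = e^(−0.03)·[0.3739·0.0000 + 0.6261·6.4688] = 3.9301; exercise value = 0.0000 ≤ continuation, so V_ud = 3.9301
Node dd (S = 19.69): continuation = e^(−0.03)·[0.3739·6.4688 + 0.6261·21.2344] = 15.2485; exercise value = 16.3125 > continuation, so V_dd = 16.3125 (exercise)
Node u (S = 52.5): continuation = e^(−0.03)·[0.3739·0.0000 + 0.6261·3.9301] = 2.3878; exercise value = 0.0000 ≤ continuation, so V_u = 2.3878
Node d (S = 26.25): continuation = e^(−0.03)·[0.3739·3.9301 + 0.6261·16.3125] = 11.3370; exercise value = 9.7500 ≤ continuation, so V_d = 11.3370
Node 0 (S = 35): continuation = e^(−0.03)·[0.3739·2.3878 + 0.6261·11.3370] = 7.7544; exercise value = 1.0000 ≤ continuation, so V_0 = 7.7544

$7.75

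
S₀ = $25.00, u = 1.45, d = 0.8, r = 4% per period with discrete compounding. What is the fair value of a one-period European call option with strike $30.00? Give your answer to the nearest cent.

Risk-neutral probability p = (1 + 0.04 − 0.8)/(1.45 − 0.8) = 0.2400/0.6500 = 0.3692
Terminal stock prices: S_u = 36.25, S_d = 20
Terminal payoffs (S − K): max(6.25, 0) = 6.25, max(-10, 0) = 0
Node 0 (S = 25): V_0 = 1/1.04·[0.3692·6.2500 + 0.6308·0.0000] = 2.2189

$2.22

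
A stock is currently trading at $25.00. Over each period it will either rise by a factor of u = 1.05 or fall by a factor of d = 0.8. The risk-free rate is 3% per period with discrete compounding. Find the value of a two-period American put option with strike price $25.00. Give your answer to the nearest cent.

$0.67

Risk-neutral probability p = (1 + 0.03 − 0.8)/(1.05 − 0.8) = 0.2300/0.2500 = 0.9200
Terminal stock prices: S_uu = 27.56, S_ud = 21, S_dd = 16
Terminal payoffs (K − S): max(-2.562, 0) = 0, max(4, 0) = 4, max(9, 0) = 9
Node u (S = 26.25): continuation = 1/1.03·[0.9200·0.0000 + 0.0800·4.0000] = 0.3107; exercise value = 0.0000 ≤ continuation, so V_u = 0.3107
Node d (S = 20): continuation = 1/1.03·[0.9200·4.0000 + 0.0800·9.0000] = 4.2718; exercise value = 5.0000 > continuation, so V_d = 5.0000 (exercise)
Node 0 (S = 25): continuation = 1/1.03·[0.9200·0.3107 + 0.0800·5.0000] = 0.6658; exercise value = 0.0000 ≤ continuation, so V_0 = 0.6658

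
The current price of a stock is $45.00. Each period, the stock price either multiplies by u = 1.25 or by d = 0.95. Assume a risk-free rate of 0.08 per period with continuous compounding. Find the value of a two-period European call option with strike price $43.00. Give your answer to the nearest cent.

Risk-neutral probability p = (e^0.08 − 0.95)/(1.25 − 0.95) = 0.1333/0.3000 = 0.4443
Terminal stock prices: S_uu = 70.31, S_ud = 53.44, S_dd = 40.61
Terminal payoffs (S − K): max(27.31, 0) = 27.31, max(10.44, 0) = 10.44, max(-2.388, 0) = 0
Node u (S = 56.25): V_u = e^(−0.08)·[0.4443·27.3125 + 0.5557·10.4375] = 16.5560
Node d (S = 42.75): V_d = e^(−0.08)·[0.4443·10.4375 + 0.5557·0.0000] = 4.2807
Node 0 (S = 45): V_0 = e^(−0.08)·[0.4443·16.5560 + 0.5557·4.2807] = 8.9861

$8.99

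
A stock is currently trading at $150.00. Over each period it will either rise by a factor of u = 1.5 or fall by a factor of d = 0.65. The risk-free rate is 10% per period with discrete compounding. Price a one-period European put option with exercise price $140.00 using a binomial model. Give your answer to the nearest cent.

Risk-neutral probability p = (1 + 0.1 − 0.65)/(1.5 − 0.65) = 0.4500/0.8500 = 0.5294
Terminal stock prices: S_u = 225, S_d = 97.5
Terminal payoffs (K − S): max(-85, 0) = 0, max(42.5, 0) = 42.5
Node 0 (S = 150): V_0 = 1/1.1·[0.5294·0.0000 + 0.4706·42.5000] = 18.1818

$18.18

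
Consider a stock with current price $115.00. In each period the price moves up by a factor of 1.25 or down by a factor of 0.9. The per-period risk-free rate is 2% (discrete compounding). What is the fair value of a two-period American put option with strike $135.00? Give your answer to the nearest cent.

$21.51

Risk-neutral probability p = (1 + 0.02 − 0.9)/(1.25 − 0.9) = 0.1200/0.3500 = 0.3429
Terminal stock prices: S_uu = 179.7, S_ud = 129.4, S_dd = 93.15
Terminal payoffs (K − S): max(-44.69, 0) = 0, max(5.625, 0) = 5.625, max(41.85, 0) = 41.85
Node u (S = 143.8): continuation = 1/1.02·[0.3429·0.0000 + 0.6571·5.6250] = 3.6239; exercise value = 0.0000 ≤ continuation, so V_u = 3.6239
Node d (S = 103.5): continuation = 1/1.02·[0.3429·5.6250 + 0.6571·41.8500] = 28.8529; exercise value = 31.5000 > continuation, so V_d = 31.5000 (exercise)
Node 0 (S = 115): continuation = 1/1.02·[0.3429·3.6239 + 0.6571·31.5000] = 21.5123; exercise value = 20.0000 ≤ continuation, so V_0 = 21.5123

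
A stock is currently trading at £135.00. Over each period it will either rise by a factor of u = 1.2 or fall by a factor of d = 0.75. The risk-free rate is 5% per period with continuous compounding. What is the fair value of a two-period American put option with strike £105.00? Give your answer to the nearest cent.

£2.87

Risk-neutral probability p = (e^0.05 − 0.75)/(1.2 − 0.75) = 0.3013/0.4500 = 0.6695
Terminal stock prices: S_uu = 194.4, S_ud = 121.5, S_dd = 75.94
Terminal payoffs (K − S): max(-89.4, 0) = 0, max(-16.5, 0) = 0, max(29.06, 0) = 29.06
Node u (S = 162): continuation = e^(−0.05)·[0.6695·0.0000 + 0.3305·0.0000] = 0.0000; exercise value = 0.0000 ≤ continuation, so V_u = 0.0000
Node d (S = 101.2): continuation = e^(−0.05)·[0.6695·0.0000 + 0.3305·29.0625] = 9.1369; exercise value = 3.7500 ≤ continuation, so V_d = 9.1369
Node 0 (S = 135): continuation = e^(−0.05)·[0.6695·0.0000 + 0.3305·9.1369] = 2.8726; exercise value = 0.0000 ≤ continuation, so V_0 = 2.8726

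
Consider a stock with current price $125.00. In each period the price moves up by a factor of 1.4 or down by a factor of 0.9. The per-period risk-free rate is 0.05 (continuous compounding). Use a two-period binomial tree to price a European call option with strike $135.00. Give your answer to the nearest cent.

Risk-neutral probability p = (e^0.05 − 0.9)/(1.4 − 0.9) = 0.1513/0.5000 = 0.3025
Terminal stock prices: S_uu = 245, S_ud = 157.5, S_dd = 101.2
Terminal payoffs (S − K): max(110, 0) = 110, max(22.5, 0) = 22.5, max(-33.75, 0) = 0
Node u (S = 175): V_u = e^(−0.05)·[0.3025·110.0000 + 0.6975·22.5000] = 46.5840
Node d (S = 112.5): V_d = e^(−0.05)·[0.3025·22.5000 + 0.6975·0.0000] = 6.4752
Node 0 (S = 125): V_0 = e^(−0.05)·[0.3025·46.5840 + 0.6975·6.4752] = 17.7022

$17.70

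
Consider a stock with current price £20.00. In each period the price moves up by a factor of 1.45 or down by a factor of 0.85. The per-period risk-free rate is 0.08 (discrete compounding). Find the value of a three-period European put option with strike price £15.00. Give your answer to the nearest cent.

£0.51

Risk-neutral probability p = (1 + 0.08 − 0.85)/(1.45 − 0.85) = 0.2300/0.6000 = 0.3833
Terminal stock prices: S_uuu = 60.97, S_uud = 35.74, S_udd = 20.95, S_ddd = 12.28
Terminal payoffs (K − S): max(-45.97, 0) = 0, max(-20.74, 0) = 0, max(-5.952, 0) = 0, max(2.718, 0) = 2.718
Node uu (S = 42.05): V_uu = 1/1.08·[0.3833·0.0000 + 0.6167·0.0000] = 0.0000
Node ud (S = 24.65): V_ud = 1/1.08·[0.3833·0.0000 + 0.6167·0.0000] = 0.0000
Node dd (S = 14.45): V_dd = 1/1.08·[0.3833·0.0000 + 0.6167·2.7175] = 1.5517
Node u (S = 29): V_u = 1/1.08·[0.3833·0.0000 + 0.6167·0.0000] = 0.0000
Node d (S = 17): V_d = 1/1.08·[0.3833·0.0000 + 0.6167·1.5517] = 0.8860
Node 0 (S = 20): V_0 = 1/1.08·[0.3833·0.0000 + 0.6167·0.8860] = 0.5059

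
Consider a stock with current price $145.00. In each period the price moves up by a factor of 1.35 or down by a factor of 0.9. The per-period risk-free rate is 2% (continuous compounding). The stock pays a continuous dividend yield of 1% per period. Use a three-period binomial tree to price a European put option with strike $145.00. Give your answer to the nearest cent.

Per-period risk-free factor R = e^0.02 = 1.0202; dividend-adjusted growth = e^(0.02−0.01) = 1.0101.
Risk-neutral probability p = (1.0101 − 0.9)/(1.35 − 0.9) = 0.1101/0.4500 = 0.2446
Terminal stock prices: S_uuu = 356.8, S_uud = 237.8, S_udd = 158.6, S_ddd = 105.7
Terminal payoffs (K − S): max(-211.8, 0) = 0, max(-92.84, 0) = 0, max(-13.56, 0) = 0, max(39.29, 0) = 39.29
Node uu (S = 264.3): V_uu = e^(−0.02)·[0.2446·0.0000 + 0.7554·0.0000] = 0.0000
Node ud (S = 176.2): V_ud = e^(−0.02)·[0.2446·0.0000 + 0.7554·0.0000] = 0.0000
Node dd (S = 117.5): V_dd = e^(−0.02)·[0.2446·0.0000 + 0.7554·39.2950] = 29.0974
Node u (S = 195.8): V_u = e^(−0.02)·[0.2446·0.0000 + 0.7554·0.0000] = 0.0000
Node d (S = 130.5): V_d = e^(−0.02)·[0.2446·0.0000 + 0.7554·29.0974] = 21.5462
Node 0 (S = 145): V_0 = e^(−0.02)·[0.2446·0.0000 + 0.7554·21.5462] = 15.9546

$15.95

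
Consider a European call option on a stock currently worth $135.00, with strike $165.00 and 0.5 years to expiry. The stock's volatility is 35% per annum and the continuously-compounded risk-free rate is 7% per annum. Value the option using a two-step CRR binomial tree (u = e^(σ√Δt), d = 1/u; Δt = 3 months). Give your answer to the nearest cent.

$6.58

CRR parameters: u = e^(σ√Δt) = e^(0.35·√0.25) = 1.1912, d = 1/u = 0.8395
Per-period rate: rΔt = 0.07·0.25 = 0.0175, so R = e^0.0175 = 1.0177
Risk-neutral probability p = (e^0.0175 − 0.8395)/(1.1912 − 0.8395) = 0.1782/0.3518 = 0.5065
Terminal stock prices: S_uu = 191.6, S_ud = 135, S_dd = 95.13
Terminal payoffs (S − K): max(26.57, 0) = 26.57, max(-30, 0) = 0, max(-69.87, 0) = 0
Node u (S = 160.8): V_u = e^(−0.0175)·[0.5065·26.5741 + 0.4935·0.0000] = 13.2275
Node d (S = 113.3): V_d = e^(−0.0175)·[0.5065·0.0000 + 0.4935·0.0000] = 0.0000
Node 0 (S = 135): V_0 = e^(−0.0175)·[0.5065·13.2275 + 0.4935·0.0000] = 6.5841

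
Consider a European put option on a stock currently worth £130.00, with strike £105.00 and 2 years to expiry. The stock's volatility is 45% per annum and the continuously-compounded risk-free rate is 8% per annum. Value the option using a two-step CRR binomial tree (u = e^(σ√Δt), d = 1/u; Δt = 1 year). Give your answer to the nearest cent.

£12.07

CRR parameters: u = e^(σ√Δt) = e^(0.45·√1) = 1.5683, d = 1/u = 0.6376
Per-period rate: rΔt = 0.08·1 = 0.08, so R = e^0.08 = 1.0833
Risk-neutral probability p = (e^0.08 − 0.6376)/(1.5683 − 0.6376) = 0.4457/0.9307 = 0.4789
Terminal stock prices: S_uu = 319.7, S_ud = 130, S_dd = 52.85
Terminal payoffs (K − S): max(-214.7, 0) = 0, max(-25, 0) = 0, max(52.15, 0) = 52.15
Node u (S = 203.9): V_u = e^(−0.08)·[0.4789·0.0000 + 0.5211·0.0000] = 0.0000
Node d (S = 82.89): V_d = e^(−0.08)·[0.4789·0.0000 + 0.5211·52.1459] = 25.0864
Node 0 (S = 130): V_0 = e^(−0.08)·[0.4789·0.0000 + 0.5211·25.0864] = 12.0686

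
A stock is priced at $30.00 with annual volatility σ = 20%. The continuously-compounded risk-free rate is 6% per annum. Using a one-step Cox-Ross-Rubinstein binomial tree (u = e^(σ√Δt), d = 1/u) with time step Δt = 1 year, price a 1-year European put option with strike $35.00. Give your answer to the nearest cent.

$3.90

CRR parameters: u = e^(σ√Δt) = e^(0.2·√1) = 1.2214, d = 1/u = 0.8187
Per-period rate: rΔt = 0.06·1 = 0.06, so R = e^0.06 = 1.0618
Risk-neutral probability p = (e^0.06 − 0.8187)/(1.2214 − 0.8187) = 0.2431/0.4027 = 0.6037
Terminal stock prices: S_u = 36.64, S_d = 24.56
Terminal payoffs (K − S): max(-1.642, 0) = 0, max(10.44, 0) = 10.44
Node 0 (S = 30): V_0 = e^(−0.06)·[0.6037·0.0000 + 0.3963·10.4381] = 3.8954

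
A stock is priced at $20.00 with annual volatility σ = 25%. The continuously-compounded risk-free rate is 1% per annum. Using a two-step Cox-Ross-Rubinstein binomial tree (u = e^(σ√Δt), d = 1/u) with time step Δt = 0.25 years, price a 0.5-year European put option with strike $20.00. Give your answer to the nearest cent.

CRR parameters: u = e^(σ√Δt) = e^(0.25·√0.25) = 1.1331, d = 1/u = 0.8825
Per-period rate: rΔt = 0.01·0.25 = 0.0025, so R = e^0.0025 = 1.0025
Risk-neutral probability p = (e^0.0025 − 0.8825)/(1.1331 − 0.8825) = 0.1200/0.2507 = 0.4788
Terminal stock prices: S_uu = 25.68, S_ud = 20, S_dd = 15.58
Terminal payoffs (K − S): max(-5.681, 0) = 0, max(0, 0) = 0, max(4.424, 0) = 4.424
Node u (S = 22.66): V_u = e^(−0.0025)·[0.4788·0.0000 + 0.5212·0.0000] = 0.0000
Node d (S = 17.65): V_d = e^(−0.0025)·[0.4788·0.0000 + 0.5212·4.4240] = 2.3001
Node 0 (S = 20): V_0 = e^(−0.0025)·[0.4788·0.0000 + 0.5212·2.3001] = 1.1959

$1.20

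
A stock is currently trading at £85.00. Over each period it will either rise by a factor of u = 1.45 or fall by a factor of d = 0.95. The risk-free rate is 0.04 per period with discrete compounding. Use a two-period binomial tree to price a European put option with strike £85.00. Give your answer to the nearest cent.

£5.15

Risk-neutral probability p = (1 + 0.04 − 0.95)/(1.45 − 0.95) = 0.0900/0.5000 = 0.1800
Terminal stock prices: S_uu = 178.7, S_ud = 117.1, S_dd = 76.71
Terminal payoffs (K − S): max(-93.71, 0) = 0, max(-32.09, 0) = 0, max(8.288, 0) = 8.288
Node u (S = 123.2): V_u = 1/1.04·[0.1800·0.0000 + 0.8200·0.0000] = 0.0000
Node d (S = 80.75): V_d = 1/1.04·[0.1800·0.0000 + 0.8200·8.2875] = 6.5344
Node 0 (S = 85): V_0 = 1/1.04·[0.1800·0.0000 + 0.8200·6.5344] = 5.1521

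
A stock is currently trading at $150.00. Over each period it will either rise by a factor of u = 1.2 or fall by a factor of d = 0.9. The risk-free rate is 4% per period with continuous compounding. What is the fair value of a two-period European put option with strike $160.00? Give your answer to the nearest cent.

Risk-neutral probability p = (e^0.04 − 0.9)/(1.2 − 0.9) = 0.1408/0.3000 = 0.4694
Terminal stock prices: S_uu = 216, S_ud = 162, S_dd = 121.5
Terminal payoffs (K − S): max(-56, 0) = 0, max(-2, 0) = 0, max(38.5, 0) = 38.5
Node u (S = 180): V_u = e^(−0.04)·[0.4694·0.0000 + 0.5306·0.0000] = 0.0000
Node d (S = 135): V_d = e^(−0.04)·[0.4694·0.0000 + 0.5306·38.5000] = 19.6282
Node 0 (S = 150): V_0 = e^(−0.04)·[0.4694·0.0000 + 0.5306·19.6282] = 10.0070

$10.01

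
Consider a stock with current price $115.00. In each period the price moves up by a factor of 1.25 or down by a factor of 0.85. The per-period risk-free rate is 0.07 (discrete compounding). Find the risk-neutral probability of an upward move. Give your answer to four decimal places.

Risk-neutral probability p = (1 + 0.07 − 0.85)/(1.25 − 0.85) = 0.2200/0.4000 = 0.5500

p = 0.5500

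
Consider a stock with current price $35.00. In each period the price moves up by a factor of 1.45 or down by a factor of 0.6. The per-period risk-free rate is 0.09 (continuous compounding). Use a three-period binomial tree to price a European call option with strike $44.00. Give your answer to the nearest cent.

$9.46

Risk-neutral probability p = (e^0.09 − 0.6)/(1.45 − 0.6) = 0.4942/0.8500 = 0.5814
Terminal stock prices: S_uuu = 106.7, S_uud = 44.15, S_udd = 18.27, S_ddd = 7.56
Terminal payoffs (S − K): max(62.7, 0) = 62.7, max(0.1525, 0) = 0.1525, max(-25.73, 0) = 0, max(-36.44, 0) = 0
Node uu (S = 73.59): V_uu = e^(−0.09)·[0.5814·62.7019 + 0.4186·0.1525] = 33.3745
Node ud (S = 30.45): V_ud = e^(−0.09)·[0.5814·0.1525 + 0.4186·0.0000] = 0.0810
Node dd (S = 12.6): V_dd = e^(−0.09)·[0.5814·0.0000 + 0.4186·0.0000] = 0.0000
Node u (S = 50.75): V_u = e^(−0.09)·[0.5814·33.3745 + 0.4186·0.0810] = 17.7643
Node d (S = 21): V_d = e^(−0.09)·[0.5814·0.0810 + 0.4186·0.0000] = 0.0431
Node 0 (S = 35): V_0 = e^(−0.09)·[0.5814·17.7643 + 0.4186·0.0431] = 9.4554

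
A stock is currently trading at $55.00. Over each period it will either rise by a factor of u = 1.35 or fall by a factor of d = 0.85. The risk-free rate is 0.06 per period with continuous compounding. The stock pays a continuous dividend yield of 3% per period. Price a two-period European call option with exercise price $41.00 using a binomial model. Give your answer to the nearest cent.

$15.89

Per-period risk-free factor R = e^0.06 = 1.0618; dividend-adjusted growth = e^(0.06−0.03) = 1.0305.
Risk-neutral probability p = (1.0305 − 0.85)/(1.35 − 0.85) = 0.1805/0.5000 = 0.3609
Terminal stock prices: S_uu = 100.2, S_ud = 63.11, S_dd = 39.74
Terminal payoffs (S − K): max(59.24, 0) = 59.24, max(22.11, 0) = 22.11, max(-1.263, 0) = 0
Node u (S = 74.25): V_u = e^(−0.06)·[0.3609·59.2375 + 0.6391·22.1125] = 33.4432
Node d (S = 46.75): V_d = e^(−0.06)·[0.3609·22.1125 + 0.6391·0.0000] = 7.5158
Node 0 (S = 55): V_0 = e^(−0.06)·[0.3609·33.4432 + 0.6391·7.5158] = 15.8907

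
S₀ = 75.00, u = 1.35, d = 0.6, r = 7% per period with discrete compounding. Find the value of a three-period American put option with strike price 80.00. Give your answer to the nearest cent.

Risk-neutral probability p = (1 + 0.07 − 0.6)/(1.35 − 0.6) = 0.4700/0.7500 = 0.6267
Terminal stock prices: S_uuu = 184.5, S_uud = 82.01, S_udd = 36.45, S_ddd = 16.2
Terminal payoffs (K − S): max(-104.5, 0) = 0, max(-2.013, 0) = 0, max(43.55, 0) = 43.55, max(63.8, 0) = 63.8
Node uu (S = 136.7): continuation = 1/1.07·[0.6267·0.0000 + 0.3733·0.0000] = 0.0000; exercise value = 0.0000 ≤ continuation, so V_uu = 0.0000
Node ud (S = 60.75): continuation = 1/1.07·[0.6267·0.0000 + 0.3733·43.5500] = 15.1950; exercise value = 19.2500 > continuation, so V_ud = 19.2500 (exercise)
Node dd (S = 27): continuation = 1/1.07·[0.6267·43.5500 + 0.3733·63.8000] = 47.7664; exercise value = 53.0000 > continuation, so V_dd = 53.0000 (exercise)
Node u (S = 101.2): continuation = 1/1.07·[0.6267·0.0000 + 0.3733·19.2500] = 6.7165; exercise value = 0.0000 ≤ continuation, so V_u = 6.7165
Node d (S = 45): continuation = 1/1.07·[0.6267·19.2500 + 0.3733·53.0000] = 29.7664; exercise value = 35.0000 > continuation, so V_d = 35.0000 (exercise)
Node 0 (S = 75): continuation = 1/1.07·[0.6267·6.7165 + 0.3733·35.0000] = 16.1455; exercise value = 5.0000 ≤ continuation, so V_0 = 16.1455

16.15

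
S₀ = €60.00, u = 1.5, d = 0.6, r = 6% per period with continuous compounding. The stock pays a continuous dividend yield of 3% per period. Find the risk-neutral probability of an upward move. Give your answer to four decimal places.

p = 0.4783

Per-period risk-free factor R = e^0.06 = 1.0618; dividend-adjusted growth = e^(0.06−0.03) = 1.0305.
Risk-neutral probability p = (1.0305 − 0.6)/(1.5 − 0.6) = 0.4305/0.9000 = 0.4783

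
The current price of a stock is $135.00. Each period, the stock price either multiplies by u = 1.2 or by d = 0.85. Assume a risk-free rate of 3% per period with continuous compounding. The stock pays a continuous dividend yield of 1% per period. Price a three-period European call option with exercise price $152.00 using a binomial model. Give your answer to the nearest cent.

Per-period risk-free factor R = e^0.03 = 1.0305; dividend-adjusted growth = e^(0.03−0.01) = 1.0202.
Risk-neutral probability p = (1.0202 − 0.85)/(1.2 − 0.85) = 0.1702/0.3500 = 0.4863
Terminal stock prices: S_uuu = 233.3, S_uud = 165.2, S_udd = 117, S_ddd = 82.91
Terminal payoffs (S − K): max(81.28, 0) = 81.28, max(13.24, 0) = 13.24, max(-34.96, 0) = 0, max(-69.09, 0) = 0
Node uu (S = 194.4): V_uu = e^(−0.03)·[0.4863·81.2800 + 0.5137·13.2400] = 44.9580
Node ud (S = 137.7): V_ud = e^(−0.03)·[0.4863·13.2400 + 0.5137·0.0000] = 6.2482
Node dd (S = 97.54): V_dd = e^(−0.03)·[0.4863·0.0000 + 0.5137·0.0000] = 0.0000
Node u (S = 162): V_u = e^(−0.03)·[0.4863·44.9580 + 0.5137·6.2482] = 24.3313
Node d (S = 114.8): V_d = e^(−0.03)·[0.4863·6.2482 + 0.5137·0.0000] = 2.9486
Node 0 (S = 135): V_0 = e^(−0.03)·[0.4863·24.3313 + 0.5137·2.9486] = 12.9524

$12.95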